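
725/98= 725/98 = 7.40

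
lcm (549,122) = 1098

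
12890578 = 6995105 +5895473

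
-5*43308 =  - 216540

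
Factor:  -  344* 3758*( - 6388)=8258099776=2^6* 43^1*1597^1*1879^1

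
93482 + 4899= 98381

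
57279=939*61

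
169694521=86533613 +83160908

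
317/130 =317/130=2.44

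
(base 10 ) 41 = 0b101001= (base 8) 51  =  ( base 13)32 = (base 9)45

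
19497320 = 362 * 53860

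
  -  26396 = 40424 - 66820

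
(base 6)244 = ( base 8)144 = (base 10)100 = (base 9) 121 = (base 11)91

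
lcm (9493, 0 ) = 0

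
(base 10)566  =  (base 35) g6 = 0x236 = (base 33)H5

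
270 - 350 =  - 80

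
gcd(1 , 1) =1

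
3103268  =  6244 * 497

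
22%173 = 22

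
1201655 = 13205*91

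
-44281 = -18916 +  - 25365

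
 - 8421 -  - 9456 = 1035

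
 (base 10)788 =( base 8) 1424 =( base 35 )mi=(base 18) 27e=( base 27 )125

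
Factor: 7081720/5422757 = 2^3* 5^1 *37^ ( - 1)*113^( - 1)*1297^( - 1) * 177043^1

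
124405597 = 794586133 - 670180536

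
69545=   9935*7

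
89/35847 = 89/35847 =0.00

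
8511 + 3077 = 11588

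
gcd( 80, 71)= 1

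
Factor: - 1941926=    - 2^1*7^1 * 59^1 *2351^1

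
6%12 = 6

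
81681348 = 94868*861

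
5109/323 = 5109/323=15.82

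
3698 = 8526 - 4828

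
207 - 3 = 204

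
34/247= 34/247 = 0.14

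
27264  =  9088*3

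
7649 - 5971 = 1678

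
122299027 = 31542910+90756117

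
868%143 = 10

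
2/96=1/48 = 0.02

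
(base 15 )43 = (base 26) 2b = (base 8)77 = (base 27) 29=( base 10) 63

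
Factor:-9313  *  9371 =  - 87272123  =  - 67^1*139^1 * 9371^1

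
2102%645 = 167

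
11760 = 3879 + 7881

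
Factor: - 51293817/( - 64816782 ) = 17097939/21605594 =2^( - 1)*3^3 * 633257^1*10802797^( - 1)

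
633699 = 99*6401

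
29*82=2378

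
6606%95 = 51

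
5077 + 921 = 5998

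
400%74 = 30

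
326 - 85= 241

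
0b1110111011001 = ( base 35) 68b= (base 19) 1233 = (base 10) 7641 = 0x1DD9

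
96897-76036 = 20861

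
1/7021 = 1/7021 = 0.00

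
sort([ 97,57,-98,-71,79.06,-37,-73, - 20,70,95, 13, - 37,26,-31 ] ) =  [  -  98,  -  73, - 71, - 37,-37, - 31,-20, 13, 26,57, 70, 79.06,95,  97 ] 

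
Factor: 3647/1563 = 7/3 = 3^( - 1 )*7^1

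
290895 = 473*615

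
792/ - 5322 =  - 1 + 755/887 = -0.15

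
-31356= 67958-99314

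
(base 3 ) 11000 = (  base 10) 108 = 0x6c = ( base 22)4K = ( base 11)99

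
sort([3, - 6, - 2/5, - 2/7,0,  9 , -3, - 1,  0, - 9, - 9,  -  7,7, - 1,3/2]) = [-9, - 9, - 7, - 6, - 3  , - 1, - 1, - 2/5, - 2/7,0,0,3/2, 3,7, 9 ]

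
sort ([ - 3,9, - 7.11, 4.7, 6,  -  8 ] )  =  [-8, - 7.11, - 3,4.7,6, 9]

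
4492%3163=1329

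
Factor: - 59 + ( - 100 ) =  - 159 = - 3^1*53^1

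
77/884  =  77/884= 0.09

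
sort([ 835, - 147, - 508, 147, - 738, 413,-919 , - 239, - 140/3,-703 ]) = [ - 919 , - 738,-703, - 508, - 239, - 147, - 140/3, 147, 413,835 ]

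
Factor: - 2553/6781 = - 3^1*23^1*37^1*6781^( - 1)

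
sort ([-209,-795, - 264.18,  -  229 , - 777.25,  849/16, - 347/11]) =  [-795, - 777.25, - 264.18, - 229,- 209,-347/11,  849/16 ] 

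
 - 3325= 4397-7722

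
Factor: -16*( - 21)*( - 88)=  - 2^7*3^1*7^1*11^1  =  - 29568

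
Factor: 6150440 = 2^3*5^1*179^1*859^1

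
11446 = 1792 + 9654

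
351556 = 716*491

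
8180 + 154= 8334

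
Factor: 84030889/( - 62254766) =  - 2^(  -  1)*7^( - 1)*101^1  *367^1*2267^1 * 4446769^( - 1) 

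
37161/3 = 12387 = 12387.00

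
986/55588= 493/27794 = 0.02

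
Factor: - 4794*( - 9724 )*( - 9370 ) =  - 2^4*3^1*5^1*11^1*13^1 *17^2*47^1*937^1 = - 436799940720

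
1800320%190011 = 90221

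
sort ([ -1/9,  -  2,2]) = [ - 2, - 1/9,2 ]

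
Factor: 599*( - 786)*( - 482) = 226932348  =  2^2* 3^1*131^1*241^1*599^1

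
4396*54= 237384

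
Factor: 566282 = 2^1 * 59^1*4799^1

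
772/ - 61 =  - 772/61 = - 12.66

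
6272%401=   257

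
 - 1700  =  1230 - 2930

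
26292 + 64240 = 90532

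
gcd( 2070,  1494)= 18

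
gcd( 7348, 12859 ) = 1837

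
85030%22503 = 17521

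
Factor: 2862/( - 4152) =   -  2^( - 2 )*3^2*53^1*173^(-1 )  =  - 477/692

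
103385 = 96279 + 7106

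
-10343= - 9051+-1292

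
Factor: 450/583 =2^1*3^2*5^2*11^( - 1 )*53^ ( - 1)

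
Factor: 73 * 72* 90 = 473040  =  2^4*3^4*5^1*73^1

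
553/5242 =553/5242=0.11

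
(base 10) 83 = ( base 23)3e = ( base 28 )2r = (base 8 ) 123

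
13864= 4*3466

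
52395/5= 10479 =10479.00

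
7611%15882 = 7611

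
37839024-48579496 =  - 10740472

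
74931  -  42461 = 32470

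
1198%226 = 68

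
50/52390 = 5/5239 = 0.00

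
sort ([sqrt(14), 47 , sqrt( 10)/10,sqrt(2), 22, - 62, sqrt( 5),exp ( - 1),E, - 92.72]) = [-92.72, - 62, sqrt( 10)/10, exp( - 1), sqrt(2), sqrt(5),  E, sqrt( 14), 22, 47]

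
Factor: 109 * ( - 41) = - 4469 = -41^1*109^1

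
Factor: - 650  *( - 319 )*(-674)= -139753900 =- 2^2 * 5^2*11^1*13^1 * 29^1*337^1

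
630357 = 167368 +462989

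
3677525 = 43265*85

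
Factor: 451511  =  37^1*12203^1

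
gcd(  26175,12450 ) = 75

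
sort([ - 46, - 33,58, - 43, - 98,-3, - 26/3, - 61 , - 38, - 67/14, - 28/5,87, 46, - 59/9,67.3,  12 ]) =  [ - 98,-61, - 46, - 43, - 38, - 33, - 26/3, - 59/9, - 28/5,-67/14, - 3, 12,46,58,67.3,87]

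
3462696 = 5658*612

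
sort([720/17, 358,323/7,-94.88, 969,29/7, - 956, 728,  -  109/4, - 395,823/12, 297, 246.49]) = [ - 956, - 395, - 94.88, - 109/4, 29/7, 720/17,  323/7, 823/12,246.49, 297,358,  728, 969 ]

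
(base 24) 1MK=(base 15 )4EE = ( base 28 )1C4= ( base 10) 1124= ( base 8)2144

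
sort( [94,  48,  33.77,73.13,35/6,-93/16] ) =[ - 93/16,35/6,33.77, 48, 73.13, 94 ] 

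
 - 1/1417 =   -  1/1417= - 0.00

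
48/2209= 48/2209=0.02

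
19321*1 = 19321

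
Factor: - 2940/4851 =-20/33 =- 2^2*3^(-1) * 5^1* 11^( -1) 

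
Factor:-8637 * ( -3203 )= 27664311 = 3^1*2879^1*3203^1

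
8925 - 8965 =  - 40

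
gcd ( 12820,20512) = 2564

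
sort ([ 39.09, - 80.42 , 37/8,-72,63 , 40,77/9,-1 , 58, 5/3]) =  [  -  80.42, - 72,-1, 5/3, 37/8,  77/9,39.09,40 , 58,63]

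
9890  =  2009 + 7881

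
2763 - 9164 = -6401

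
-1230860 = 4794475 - 6025335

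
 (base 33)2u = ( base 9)116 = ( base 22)48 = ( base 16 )60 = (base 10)96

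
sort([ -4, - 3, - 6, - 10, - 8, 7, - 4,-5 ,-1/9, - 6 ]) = [ - 10, - 8, - 6,  -  6,  -  5, - 4, - 4, - 3,-1/9,7 ] 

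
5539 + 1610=7149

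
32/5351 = 32/5351 = 0.01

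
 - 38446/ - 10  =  3844+3/5 = 3844.60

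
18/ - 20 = - 1  +  1/10 = -  0.90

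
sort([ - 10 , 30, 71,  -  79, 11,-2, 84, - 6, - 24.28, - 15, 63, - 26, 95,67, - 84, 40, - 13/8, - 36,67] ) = [ - 84, - 79, - 36, - 26, - 24.28, - 15,-10,  -  6, - 2, - 13/8, 11, 30,  40,63,67,67, 71,84,95] 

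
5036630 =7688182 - 2651552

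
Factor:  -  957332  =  -2^2*239333^1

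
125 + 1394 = 1519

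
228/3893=228/3893 = 0.06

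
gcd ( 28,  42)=14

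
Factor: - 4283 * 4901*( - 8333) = 13^3*29^1*641^1*4283^1 = 174917861339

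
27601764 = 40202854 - 12601090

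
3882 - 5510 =  -  1628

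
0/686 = 0 = 0.00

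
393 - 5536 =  - 5143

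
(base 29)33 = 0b1011010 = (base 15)60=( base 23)3l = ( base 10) 90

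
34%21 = 13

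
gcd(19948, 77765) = 1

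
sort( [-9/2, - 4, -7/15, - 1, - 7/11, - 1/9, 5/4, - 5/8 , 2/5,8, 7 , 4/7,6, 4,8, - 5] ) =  [ - 5, - 9/2, - 4, - 1, - 7/11, - 5/8, - 7/15, - 1/9, 2/5, 4/7, 5/4 , 4,  6, 7,  8, 8]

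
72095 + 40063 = 112158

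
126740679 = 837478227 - 710737548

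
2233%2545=2233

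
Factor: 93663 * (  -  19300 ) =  - 2^2*3^3*5^2*193^1*3469^1 = - 1807695900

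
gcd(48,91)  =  1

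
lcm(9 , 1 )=9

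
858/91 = 66/7= 9.43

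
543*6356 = 3451308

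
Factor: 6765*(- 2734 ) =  - 2^1* 3^1*5^1 * 11^1*41^1*1367^1 = -18495510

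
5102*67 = 341834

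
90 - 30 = 60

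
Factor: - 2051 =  - 7^1 * 293^1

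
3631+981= 4612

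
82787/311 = 266 + 61/311 = 266.20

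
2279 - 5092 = -2813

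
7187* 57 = 409659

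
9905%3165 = 410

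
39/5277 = 13/1759 = 0.01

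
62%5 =2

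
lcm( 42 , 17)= 714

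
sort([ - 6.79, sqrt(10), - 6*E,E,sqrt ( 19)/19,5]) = [ - 6 * E, - 6.79, sqrt(19) /19,E, sqrt(10 ), 5] 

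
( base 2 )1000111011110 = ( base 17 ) fe1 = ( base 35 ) 3PO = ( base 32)4eu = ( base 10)4574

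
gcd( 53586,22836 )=6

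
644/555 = 644/555= 1.16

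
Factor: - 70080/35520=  - 73/37 = - 37^ ( - 1)*73^1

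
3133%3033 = 100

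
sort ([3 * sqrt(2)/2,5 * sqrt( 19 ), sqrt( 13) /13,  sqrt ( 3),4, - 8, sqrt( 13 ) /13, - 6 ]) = [ - 8,-6,sqrt( 13) /13, sqrt( 13 ) /13,sqrt(3), 3*sqrt(2)/2, 4,5* sqrt(19 ) ]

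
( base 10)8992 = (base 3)110100001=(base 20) 129c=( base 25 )e9h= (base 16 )2320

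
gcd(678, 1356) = 678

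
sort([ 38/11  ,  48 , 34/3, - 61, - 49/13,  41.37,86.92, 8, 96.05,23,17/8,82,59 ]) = [ - 61,-49/13,17/8,38/11,8 , 34/3,23,41.37,48, 59,  82,86.92, 96.05 ] 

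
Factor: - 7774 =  - 2^1*13^2*23^1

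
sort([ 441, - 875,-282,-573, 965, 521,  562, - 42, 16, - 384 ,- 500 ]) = [ - 875, - 573,-500, - 384, - 282,  -  42, 16, 441,521, 562, 965] 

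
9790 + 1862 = 11652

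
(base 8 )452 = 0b100101010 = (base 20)EI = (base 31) 9j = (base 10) 298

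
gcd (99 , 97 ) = 1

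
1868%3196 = 1868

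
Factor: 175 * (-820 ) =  - 143500=- 2^2 *5^3*7^1 * 41^1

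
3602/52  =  69+ 7/26  =  69.27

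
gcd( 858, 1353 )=33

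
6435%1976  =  507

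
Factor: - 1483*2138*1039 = -2^1 *1039^1*1069^1*1483^1 = - 3294309506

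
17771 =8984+8787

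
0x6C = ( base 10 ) 108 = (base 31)3F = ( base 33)39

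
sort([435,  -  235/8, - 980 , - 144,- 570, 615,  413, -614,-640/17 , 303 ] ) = [ - 980, - 614, - 570,-144,- 640/17, - 235/8, 303, 413,435, 615]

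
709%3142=709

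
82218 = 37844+44374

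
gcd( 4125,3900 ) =75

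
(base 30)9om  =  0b10001010001010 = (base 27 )C3D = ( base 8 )21212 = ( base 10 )8842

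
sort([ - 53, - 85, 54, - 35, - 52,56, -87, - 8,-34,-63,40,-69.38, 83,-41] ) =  [  -  87,-85, - 69.38,-63, - 53, -52, - 41 , - 35, - 34,  -  8,40,54,56,83] 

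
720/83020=36/4151 = 0.01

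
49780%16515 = 235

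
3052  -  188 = 2864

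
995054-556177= 438877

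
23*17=391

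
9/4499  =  9/4499 =0.00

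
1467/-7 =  - 1467/7 = - 209.57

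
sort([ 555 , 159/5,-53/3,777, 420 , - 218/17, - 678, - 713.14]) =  [ - 713.14, - 678, - 53/3, - 218/17, 159/5, 420,555,777]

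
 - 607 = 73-680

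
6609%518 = 393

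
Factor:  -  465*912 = - 424080 = -2^4*3^2 * 5^1 * 19^1*31^1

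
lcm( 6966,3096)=27864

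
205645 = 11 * 18695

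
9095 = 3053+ 6042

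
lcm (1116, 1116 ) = 1116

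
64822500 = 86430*750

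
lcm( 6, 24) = 24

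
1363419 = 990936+372483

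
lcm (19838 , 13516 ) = 1229956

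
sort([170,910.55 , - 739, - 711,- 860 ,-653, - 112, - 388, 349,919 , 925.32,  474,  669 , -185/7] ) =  [-860,  -  739, - 711 , - 653 , - 388,-112 ,-185/7 , 170,349, 474,669, 910.55, 919, 925.32 ] 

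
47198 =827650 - 780452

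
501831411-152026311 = 349805100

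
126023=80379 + 45644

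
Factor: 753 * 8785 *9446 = 2^1 * 3^1*5^1*7^1 * 251^2 * 4723^1  =  62486281830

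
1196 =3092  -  1896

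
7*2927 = 20489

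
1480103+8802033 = 10282136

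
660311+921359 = 1581670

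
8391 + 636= 9027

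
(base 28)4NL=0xED9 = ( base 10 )3801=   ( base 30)46l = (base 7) 14040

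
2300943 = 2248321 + 52622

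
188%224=188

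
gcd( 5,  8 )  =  1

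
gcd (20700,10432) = 4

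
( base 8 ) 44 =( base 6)100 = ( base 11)33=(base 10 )36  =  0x24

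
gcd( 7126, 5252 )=2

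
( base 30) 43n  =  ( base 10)3713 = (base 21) 88h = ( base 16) e81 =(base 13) 18C8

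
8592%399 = 213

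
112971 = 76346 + 36625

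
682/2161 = 682/2161 =0.32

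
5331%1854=1623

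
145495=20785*7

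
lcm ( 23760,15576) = 1401840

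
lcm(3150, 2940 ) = 44100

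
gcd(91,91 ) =91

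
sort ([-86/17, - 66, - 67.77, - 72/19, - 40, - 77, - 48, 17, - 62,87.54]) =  [ - 77, - 67.77, - 66, - 62, - 48, - 40, - 86/17, - 72/19,  17, 87.54 ]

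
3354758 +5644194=8998952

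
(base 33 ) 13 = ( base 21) 1f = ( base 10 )36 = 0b100100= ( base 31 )15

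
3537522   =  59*59958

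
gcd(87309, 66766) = 1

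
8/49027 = 8/49027 = 0.00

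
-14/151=-1 + 137/151  =  - 0.09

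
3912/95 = 3912/95=41.18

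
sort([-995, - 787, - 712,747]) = [ - 995, - 787, - 712, 747]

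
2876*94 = 270344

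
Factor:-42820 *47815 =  - 2^2*5^2 * 73^1 * 131^1*2141^1 = -2047438300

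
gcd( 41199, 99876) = 3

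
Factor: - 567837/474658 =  - 2^(-1) * 3^3*19^( - 1)*12491^( - 1 )*21031^1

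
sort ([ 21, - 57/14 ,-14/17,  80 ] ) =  [ - 57/14, - 14/17,21, 80]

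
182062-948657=-766595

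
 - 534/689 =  - 534/689 = -0.78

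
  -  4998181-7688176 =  - 12686357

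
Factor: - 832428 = -2^2*3^2*19^1*1217^1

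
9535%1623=1420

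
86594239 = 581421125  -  494826886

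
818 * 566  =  462988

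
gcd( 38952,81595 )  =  1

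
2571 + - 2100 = 471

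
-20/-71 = 20/71 = 0.28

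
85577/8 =85577/8= 10697.12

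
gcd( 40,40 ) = 40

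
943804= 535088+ 408716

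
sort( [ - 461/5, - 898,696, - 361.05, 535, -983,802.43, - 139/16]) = [ - 983, - 898,-361.05, - 461/5, - 139/16, 535,696,802.43]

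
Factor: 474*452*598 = 128120304  =  2^4*3^1*13^1*23^1*79^1*113^1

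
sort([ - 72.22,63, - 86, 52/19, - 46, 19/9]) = [ - 86, - 72.22,-46, 19/9, 52/19, 63]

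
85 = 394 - 309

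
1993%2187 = 1993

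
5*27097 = 135485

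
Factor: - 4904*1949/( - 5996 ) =2^1*613^1*1499^( - 1) * 1949^1=2389474/1499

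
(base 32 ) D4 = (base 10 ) 420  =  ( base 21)k0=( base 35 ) c0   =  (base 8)644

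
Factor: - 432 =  - 2^4*3^3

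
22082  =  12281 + 9801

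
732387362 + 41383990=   773771352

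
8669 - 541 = 8128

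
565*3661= 2068465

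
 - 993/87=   -  331/29=- 11.41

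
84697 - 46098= 38599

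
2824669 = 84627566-81802897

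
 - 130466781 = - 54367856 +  - 76098925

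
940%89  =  50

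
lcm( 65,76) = 4940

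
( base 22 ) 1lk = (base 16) 3c6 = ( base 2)1111000110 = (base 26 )1b4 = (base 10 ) 966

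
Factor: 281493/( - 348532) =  - 2^( - 2 ) * 3^2*31277^1* 87133^ ( - 1) 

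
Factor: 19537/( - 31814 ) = - 2^ (- 1 )*7^1*2791^1*15907^(  -  1) 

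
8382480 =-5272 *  ( - 1590) 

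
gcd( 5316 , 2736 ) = 12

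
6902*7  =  48314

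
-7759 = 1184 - 8943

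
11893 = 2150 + 9743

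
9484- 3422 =6062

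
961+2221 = 3182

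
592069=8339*71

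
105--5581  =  5686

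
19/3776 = 19/3776 =0.01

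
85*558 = 47430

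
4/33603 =4/33603 =0.00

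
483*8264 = 3991512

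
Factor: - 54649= -7^1 * 37^1*211^1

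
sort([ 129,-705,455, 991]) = [-705, 129,455 , 991]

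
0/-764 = 0/1 = -0.00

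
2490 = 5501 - 3011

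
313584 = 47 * 6672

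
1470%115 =90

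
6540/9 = 2180/3 = 726.67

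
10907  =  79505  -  68598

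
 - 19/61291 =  - 19/61291 = -  0.00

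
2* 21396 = 42792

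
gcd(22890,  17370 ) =30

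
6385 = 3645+2740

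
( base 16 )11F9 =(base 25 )791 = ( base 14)1969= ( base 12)27b5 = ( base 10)4601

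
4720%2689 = 2031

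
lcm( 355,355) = 355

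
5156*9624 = 49621344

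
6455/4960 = 1291/992=   1.30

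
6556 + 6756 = 13312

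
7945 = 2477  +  5468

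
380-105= 275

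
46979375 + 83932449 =130911824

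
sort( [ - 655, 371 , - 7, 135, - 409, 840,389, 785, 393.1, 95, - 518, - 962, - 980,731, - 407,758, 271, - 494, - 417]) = [ - 980 , - 962 , - 655, - 518, - 494, - 417,-409, - 407, - 7, 95, 135,271,371, 389, 393.1, 731,  758, 785, 840] 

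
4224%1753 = 718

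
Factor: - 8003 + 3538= - 5^1*19^1 * 47^1 = - 4465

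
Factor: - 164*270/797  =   - 44280/797 = -2^3*3^3 *5^1*41^1*797^( - 1 ) 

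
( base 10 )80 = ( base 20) 40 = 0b1010000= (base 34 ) 2c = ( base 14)5A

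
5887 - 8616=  - 2729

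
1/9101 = 1/9101 = 0.00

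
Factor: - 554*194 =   -  107476   =  - 2^2*97^1*277^1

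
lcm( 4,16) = 16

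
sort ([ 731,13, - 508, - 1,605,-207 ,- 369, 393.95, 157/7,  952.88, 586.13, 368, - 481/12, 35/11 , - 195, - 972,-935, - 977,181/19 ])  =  [  -  977, - 972,-935 ,-508,-369,  -  207,-195,  -  481/12 , - 1,35/11,181/19, 13, 157/7,368,393.95, 586.13, 605, 731,  952.88]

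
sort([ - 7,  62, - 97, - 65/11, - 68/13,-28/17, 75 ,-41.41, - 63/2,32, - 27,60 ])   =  [ - 97, - 41.41, - 63/2, - 27,  -  7, - 65/11, - 68/13,  -  28/17 , 32, 60, 62, 75] 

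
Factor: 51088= 2^4 * 31^1*103^1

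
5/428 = 5/428 = 0.01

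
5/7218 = 5/7218 = 0.00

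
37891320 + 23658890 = 61550210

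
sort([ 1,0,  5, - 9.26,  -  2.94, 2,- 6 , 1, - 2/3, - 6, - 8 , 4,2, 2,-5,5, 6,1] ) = [ - 9.26 , - 8, - 6,-6, - 5, - 2.94, - 2/3,0,  1, 1, 1, 2,2 , 2,4,5, 5 , 6]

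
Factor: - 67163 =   -  47^1*1429^1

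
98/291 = 98/291  =  0.34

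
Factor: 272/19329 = 2^4*3^( - 1 )*379^( -1) = 16/1137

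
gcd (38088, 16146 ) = 414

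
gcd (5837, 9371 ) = 1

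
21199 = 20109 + 1090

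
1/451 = 1/451  =  0.00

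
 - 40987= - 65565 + 24578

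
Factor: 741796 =2^2*11^1 * 23^1 * 733^1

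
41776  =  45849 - 4073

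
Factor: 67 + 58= 125 = 5^3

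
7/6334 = 7/6334 = 0.00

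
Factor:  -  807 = - 3^1*269^1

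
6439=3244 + 3195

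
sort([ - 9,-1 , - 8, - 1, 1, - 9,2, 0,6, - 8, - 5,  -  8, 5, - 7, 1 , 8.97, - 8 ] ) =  [ - 9, - 9, - 8, - 8 , - 8, - 8,- 7, - 5,-1, - 1,  0, 1,1, 2 , 5, 6 , 8.97]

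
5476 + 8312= 13788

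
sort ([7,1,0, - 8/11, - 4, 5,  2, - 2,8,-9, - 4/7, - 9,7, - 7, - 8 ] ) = [ - 9, - 9, - 8, - 7,-4,  -  2, - 8/11, - 4/7,  0,1,2, 5, 7,7,8 ] 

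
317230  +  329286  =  646516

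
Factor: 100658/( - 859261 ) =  - 2^1*13^( - 1 )*157^( - 1)*421^( - 1 )*50329^1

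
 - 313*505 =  - 158065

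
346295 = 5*69259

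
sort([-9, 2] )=[-9, 2]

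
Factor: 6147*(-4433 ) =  - 27249651 = - 3^2*11^1*13^1*31^1* 683^1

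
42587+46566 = 89153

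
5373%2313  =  747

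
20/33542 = 10/16771 = 0.00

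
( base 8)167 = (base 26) 4F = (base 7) 230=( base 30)3T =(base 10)119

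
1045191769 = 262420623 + 782771146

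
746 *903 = 673638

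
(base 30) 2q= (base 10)86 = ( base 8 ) 126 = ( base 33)2K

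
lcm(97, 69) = 6693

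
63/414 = 7/46= 0.15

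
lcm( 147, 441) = 441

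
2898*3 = 8694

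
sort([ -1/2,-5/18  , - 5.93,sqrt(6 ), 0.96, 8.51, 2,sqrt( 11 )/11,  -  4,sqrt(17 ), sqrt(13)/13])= [ - 5.93, - 4,-1/2 ,  -  5/18,sqrt(13 )/13, sqrt(11) /11,0.96,2,sqrt(6), sqrt(17),8.51] 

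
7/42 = 1/6 = 0.17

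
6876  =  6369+507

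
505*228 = 115140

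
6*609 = 3654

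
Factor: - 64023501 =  - 3^1*157^1 * 181^1 * 751^1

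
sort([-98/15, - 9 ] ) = [  -  9, - 98/15]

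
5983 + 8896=14879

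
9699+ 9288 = 18987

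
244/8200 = 61/2050=0.03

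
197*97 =19109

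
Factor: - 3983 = -7^1*569^1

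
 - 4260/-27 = 157  +  7/9  =  157.78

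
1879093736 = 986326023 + 892767713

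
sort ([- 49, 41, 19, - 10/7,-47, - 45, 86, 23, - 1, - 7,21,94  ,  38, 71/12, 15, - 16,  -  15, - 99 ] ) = [ - 99, - 49, - 47 , - 45, - 16 , - 15, - 7,  -  10/7,  -  1, 71/12, 15,19,21, 23, 38, 41, 86, 94 ]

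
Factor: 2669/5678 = 157/334 =2^(-1)*157^1*167^( - 1 ) 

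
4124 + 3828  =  7952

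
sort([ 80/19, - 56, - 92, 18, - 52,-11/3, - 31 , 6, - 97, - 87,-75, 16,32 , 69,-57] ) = [-97, -92,  -  87 , - 75,- 57,- 56, - 52 ,  -  31,  -  11/3,  80/19, 6,  16,18, 32, 69] 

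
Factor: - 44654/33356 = - 2^(- 1)*31^( - 1)*83^1  =  - 83/62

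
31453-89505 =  - 58052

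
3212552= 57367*56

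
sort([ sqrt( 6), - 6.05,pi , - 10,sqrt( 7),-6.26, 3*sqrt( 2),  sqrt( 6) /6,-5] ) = [-10,  -  6.26,-6.05, - 5, sqrt ( 6 ) /6, sqrt( 6 ),sqrt(7), pi, 3*sqrt (2 )]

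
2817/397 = 7+38/397=7.10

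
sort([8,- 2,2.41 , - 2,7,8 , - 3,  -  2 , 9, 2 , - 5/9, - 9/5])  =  [ - 3 ,-2, - 2, - 2, - 9/5 , - 5/9, 2,  2.41,7,  8,8,9 ]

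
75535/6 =75535/6= 12589.17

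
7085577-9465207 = -2379630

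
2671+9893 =12564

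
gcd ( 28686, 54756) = 6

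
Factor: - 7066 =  - 2^1*3533^1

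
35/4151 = 5/593 = 0.01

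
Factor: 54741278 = 2^1*37^1*61^1*67^1 * 181^1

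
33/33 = 1 = 1.00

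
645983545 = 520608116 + 125375429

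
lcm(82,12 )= 492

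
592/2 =296 = 296.00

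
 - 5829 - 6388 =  - 12217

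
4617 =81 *57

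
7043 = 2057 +4986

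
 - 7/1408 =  - 1 + 1401/1408 = -  0.00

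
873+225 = 1098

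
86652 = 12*7221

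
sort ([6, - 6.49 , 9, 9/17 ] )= [ - 6.49, 9/17,  6 , 9 ]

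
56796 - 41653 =15143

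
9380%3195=2990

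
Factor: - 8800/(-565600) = 11/707 =7^( - 1)*11^1* 101^( - 1)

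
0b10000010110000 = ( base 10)8368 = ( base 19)1438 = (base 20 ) 10I8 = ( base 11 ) 6318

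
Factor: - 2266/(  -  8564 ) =1133/4282 = 2^ ( - 1 )*11^1 * 103^1*2141^( - 1 ) 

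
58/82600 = 29/41300 = 0.00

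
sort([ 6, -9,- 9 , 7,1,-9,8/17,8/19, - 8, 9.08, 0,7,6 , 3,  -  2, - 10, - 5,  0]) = [- 10, - 9,-9,-9,-8, - 5, - 2,0, 0,8/19 , 8/17 , 1,  3, 6,6,  7, 7,9.08 ]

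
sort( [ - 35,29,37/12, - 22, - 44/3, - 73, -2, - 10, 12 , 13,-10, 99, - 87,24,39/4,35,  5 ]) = [  -  87, - 73, - 35 , - 22,- 44/3, - 10,  -  10, - 2  ,  37/12,5,39/4,12 , 13,24,29, 35,99] 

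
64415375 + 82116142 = 146531517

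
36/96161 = 36/96161 = 0.00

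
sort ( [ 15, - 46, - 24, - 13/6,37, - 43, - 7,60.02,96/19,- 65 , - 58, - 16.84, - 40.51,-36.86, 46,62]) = [ - 65,- 58, -46, - 43, - 40.51,- 36.86,  -  24, - 16.84, - 7, - 13/6,96/19,15, 37,  46, 60.02, 62]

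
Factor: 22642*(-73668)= - 2^3 * 3^1  *  7^1 * 877^1 * 11321^1 = - 1667990856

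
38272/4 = 9568  =  9568.00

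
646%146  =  62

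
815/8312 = 815/8312 = 0.10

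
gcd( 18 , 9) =9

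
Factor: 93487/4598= 2^(- 1)*11^(-2)*19^( - 1)*93487^1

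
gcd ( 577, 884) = 1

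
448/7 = 64  =  64.00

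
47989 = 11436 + 36553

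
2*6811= 13622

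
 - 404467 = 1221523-1625990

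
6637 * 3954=26242698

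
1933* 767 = 1482611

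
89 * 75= 6675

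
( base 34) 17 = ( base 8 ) 51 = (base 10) 41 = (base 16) 29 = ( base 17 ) 27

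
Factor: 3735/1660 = 9/4 = 2^( - 2 )*3^2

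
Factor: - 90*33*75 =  - 2^1*3^4*5^3*11^1 =-222750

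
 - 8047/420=  -  8047/420 =-19.16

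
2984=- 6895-  -  9879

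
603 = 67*9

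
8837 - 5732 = 3105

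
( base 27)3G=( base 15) 67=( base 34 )2t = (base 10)97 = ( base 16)61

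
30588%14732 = 1124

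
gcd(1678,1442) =2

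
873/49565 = 873/49565 = 0.02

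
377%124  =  5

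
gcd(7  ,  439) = 1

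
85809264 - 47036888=38772376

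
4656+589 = 5245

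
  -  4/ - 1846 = 2/923 = 0.00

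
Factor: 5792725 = 5^2*231709^1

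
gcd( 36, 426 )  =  6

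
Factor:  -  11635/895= -13 = -13^1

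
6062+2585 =8647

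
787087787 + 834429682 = 1621517469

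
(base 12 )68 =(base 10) 80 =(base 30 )2K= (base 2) 1010000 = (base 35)2a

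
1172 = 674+498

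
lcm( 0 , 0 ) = 0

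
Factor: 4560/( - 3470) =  - 456/347=-2^3*3^1* 19^1 * 347^(- 1 ) 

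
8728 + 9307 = 18035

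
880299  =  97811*9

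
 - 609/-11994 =203/3998 = 0.05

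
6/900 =1/150 = 0.01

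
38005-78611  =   - 40606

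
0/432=0  =  0.00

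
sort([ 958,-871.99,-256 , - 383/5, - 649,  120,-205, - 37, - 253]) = [ - 871.99, - 649, - 256, - 253, - 205 , - 383/5,-37,  120,  958 ] 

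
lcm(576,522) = 16704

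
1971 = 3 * 657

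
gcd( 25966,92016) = 2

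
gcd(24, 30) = 6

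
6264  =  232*27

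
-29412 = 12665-42077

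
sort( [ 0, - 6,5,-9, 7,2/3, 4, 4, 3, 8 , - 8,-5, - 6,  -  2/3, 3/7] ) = [ - 9, - 8, - 6, - 6,-5, - 2/3,0, 3/7,2/3,3 , 4,4, 5, 7 , 8 ]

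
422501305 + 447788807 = 870290112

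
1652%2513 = 1652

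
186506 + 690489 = 876995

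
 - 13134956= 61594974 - 74729930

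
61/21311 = 61/21311 =0.00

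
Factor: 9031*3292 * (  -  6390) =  - 189975032280 = -  2^3*3^2*5^1*11^1*71^1*821^1*823^1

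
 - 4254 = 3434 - 7688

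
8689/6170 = 1 + 2519/6170 = 1.41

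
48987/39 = 16329/13 = 1256.08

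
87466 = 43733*2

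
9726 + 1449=11175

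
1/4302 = 1/4302 = 0.00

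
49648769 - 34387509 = 15261260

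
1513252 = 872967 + 640285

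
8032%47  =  42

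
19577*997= 19518269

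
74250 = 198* 375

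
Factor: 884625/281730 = 2^( - 1)*5^2*7^1*337^1*9391^(-1) = 58975/18782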